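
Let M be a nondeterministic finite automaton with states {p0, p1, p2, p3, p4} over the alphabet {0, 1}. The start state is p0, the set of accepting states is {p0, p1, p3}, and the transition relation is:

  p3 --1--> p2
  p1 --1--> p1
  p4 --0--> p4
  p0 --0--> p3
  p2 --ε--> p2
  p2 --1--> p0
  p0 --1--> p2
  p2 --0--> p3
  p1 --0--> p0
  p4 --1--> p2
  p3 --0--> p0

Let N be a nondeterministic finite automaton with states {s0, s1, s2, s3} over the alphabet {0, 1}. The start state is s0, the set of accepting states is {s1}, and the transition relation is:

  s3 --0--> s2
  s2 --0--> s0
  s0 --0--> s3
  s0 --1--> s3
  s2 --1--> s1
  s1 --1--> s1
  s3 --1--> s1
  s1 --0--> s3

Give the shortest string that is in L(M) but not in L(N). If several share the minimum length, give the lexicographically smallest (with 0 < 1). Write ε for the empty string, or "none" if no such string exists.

ε

The empty string ε is accepted by M but not by N.
Since ε is the unique shortest string, it is the required witness.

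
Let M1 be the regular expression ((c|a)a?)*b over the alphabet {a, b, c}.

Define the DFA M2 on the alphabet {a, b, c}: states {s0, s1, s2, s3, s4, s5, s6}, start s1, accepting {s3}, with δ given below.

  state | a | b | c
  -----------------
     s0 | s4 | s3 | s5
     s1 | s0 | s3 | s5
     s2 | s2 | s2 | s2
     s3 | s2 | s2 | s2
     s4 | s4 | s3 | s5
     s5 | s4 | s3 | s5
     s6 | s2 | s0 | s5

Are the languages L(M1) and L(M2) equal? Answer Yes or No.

Yes

Converting the expression M1 to a DFA (subset construction, then merging equivalent states) gives the minimal DFA with states {r0, r1, r2}, start state r0, accepting states {r1} and transitions r0: a→r0, b→r1, c→r0; r1: a→r2, b→r2, c→r2; r2: a→r2, b→r2, c→r2.
Exploring the product automaton M1 × M2 from the start pair (r0, s1), following both machines on each input symbol, reaches 6 state pairs: (r0, s1), (r0, s0), (r1, s3), (r0, s5), (r0, s4), (r2, s2).
M1 accepts in {r1} and M2 accepts in {s3}. In every reachable pair the two components are either both accepting — (r1, s3) — or both non-accepting, so no string is accepted by exactly one of the machines: L(M1) \ L(M2) and L(M2) \ L(M1) are both empty.
Hence every string is accepted by M1 iff it is accepted by M2, and the two languages coincide.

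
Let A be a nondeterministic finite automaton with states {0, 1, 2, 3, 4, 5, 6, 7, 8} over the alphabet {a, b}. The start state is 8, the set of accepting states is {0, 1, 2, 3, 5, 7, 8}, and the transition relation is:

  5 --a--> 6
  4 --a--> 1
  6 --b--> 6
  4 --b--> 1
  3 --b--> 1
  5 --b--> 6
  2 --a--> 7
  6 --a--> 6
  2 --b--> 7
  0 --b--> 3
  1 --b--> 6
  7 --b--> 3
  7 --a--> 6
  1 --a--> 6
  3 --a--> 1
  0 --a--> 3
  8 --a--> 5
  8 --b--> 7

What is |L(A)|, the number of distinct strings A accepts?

6

The useful subgraph on states {1, 3, 5, 7, 8} is acyclic, so L(A) is finite; the longest accepting path visits 4 useful states, giving maximum string length 3.
Counting accepting paths from 8 by length: 1 of length 0, 2 of length 1, 1 of length 2, 2 of length 3. Total 6.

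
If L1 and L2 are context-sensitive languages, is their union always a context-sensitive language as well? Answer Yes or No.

A linear-bounded automaton can nondeterministically choose to simulate the LBA for L₁ or the LBA for L₂; equivalently, with disjoint nonterminals, S → S₁ | S₂ added to two noncontracting grammars is still noncontracting.
So the context-sensitive languages are closed under union.

Yes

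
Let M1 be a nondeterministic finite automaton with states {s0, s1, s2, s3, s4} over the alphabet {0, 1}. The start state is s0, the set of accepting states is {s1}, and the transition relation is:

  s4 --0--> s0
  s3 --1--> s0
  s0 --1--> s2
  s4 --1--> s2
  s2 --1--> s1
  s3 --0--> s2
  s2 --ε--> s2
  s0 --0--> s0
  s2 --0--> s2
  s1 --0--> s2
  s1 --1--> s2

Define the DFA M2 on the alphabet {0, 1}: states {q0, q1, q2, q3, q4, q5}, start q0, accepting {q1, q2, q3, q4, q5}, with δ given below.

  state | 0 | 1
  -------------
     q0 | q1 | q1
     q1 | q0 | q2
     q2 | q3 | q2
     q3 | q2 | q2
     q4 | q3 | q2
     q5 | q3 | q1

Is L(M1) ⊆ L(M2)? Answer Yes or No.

Yes

Exploring the product automaton M1 × M2 from the start pair (s0, q0), following both machines on each input symbol, reaches 8 state pairs: (s0, q0), (s0, q1), (s2, q1), (s2, q2), (s2, q0), (s1, q2), (s2, q3), (s1, q1).
M1 accepts in {s1} and M2 accepts in {q1, q2, q3, q4, q5}. The reachable pairs whose M1-component is accepting are (s1, q2), (s1, q1); in each of them the M2-component is accepting too, so the product for L(M1) \ L(M2) (M1-component accepting, M2-component rejecting) has no reachable accepting pair and the difference is empty.
Hence every string in L(M1) is also in L(M2).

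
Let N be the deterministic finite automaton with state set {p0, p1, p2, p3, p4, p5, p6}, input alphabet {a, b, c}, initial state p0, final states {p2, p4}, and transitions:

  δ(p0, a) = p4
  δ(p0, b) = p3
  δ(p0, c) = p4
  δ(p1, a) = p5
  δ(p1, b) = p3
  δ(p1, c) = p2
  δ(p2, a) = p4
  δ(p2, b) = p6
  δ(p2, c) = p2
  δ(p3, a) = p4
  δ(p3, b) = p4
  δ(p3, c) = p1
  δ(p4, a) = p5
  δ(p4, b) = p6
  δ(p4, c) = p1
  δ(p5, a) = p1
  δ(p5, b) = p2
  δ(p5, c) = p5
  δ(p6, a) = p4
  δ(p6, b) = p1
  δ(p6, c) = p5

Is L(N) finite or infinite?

infinite

State p2 is reachable from the start and can reach an accepting state, and it lies on the cycle p2 → p2.
Traversing that cycle any number of times yields accepted strings of unbounded length, so the language is infinite.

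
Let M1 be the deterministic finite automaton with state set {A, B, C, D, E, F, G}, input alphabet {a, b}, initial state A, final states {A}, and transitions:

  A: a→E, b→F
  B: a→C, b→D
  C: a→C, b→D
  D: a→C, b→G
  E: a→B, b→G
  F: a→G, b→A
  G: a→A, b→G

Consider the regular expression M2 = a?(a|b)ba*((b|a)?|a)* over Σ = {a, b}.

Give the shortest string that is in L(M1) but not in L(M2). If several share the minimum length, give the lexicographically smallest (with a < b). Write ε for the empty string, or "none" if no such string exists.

ε

The empty string ε is accepted by M1 but not by M2.
Since ε is the unique shortest string, it is the required witness.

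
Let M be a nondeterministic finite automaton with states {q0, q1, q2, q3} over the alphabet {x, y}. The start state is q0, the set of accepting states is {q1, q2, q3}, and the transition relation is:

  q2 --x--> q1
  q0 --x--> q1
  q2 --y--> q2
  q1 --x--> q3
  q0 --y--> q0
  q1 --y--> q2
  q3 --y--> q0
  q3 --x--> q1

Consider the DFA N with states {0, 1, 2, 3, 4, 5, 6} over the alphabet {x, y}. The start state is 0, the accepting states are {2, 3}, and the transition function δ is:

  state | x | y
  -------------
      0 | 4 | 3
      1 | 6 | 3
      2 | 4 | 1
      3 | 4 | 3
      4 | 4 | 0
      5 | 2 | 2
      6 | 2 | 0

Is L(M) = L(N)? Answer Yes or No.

No

The string x is accepted by M but rejected by N.
So L(M) ≠ L(N).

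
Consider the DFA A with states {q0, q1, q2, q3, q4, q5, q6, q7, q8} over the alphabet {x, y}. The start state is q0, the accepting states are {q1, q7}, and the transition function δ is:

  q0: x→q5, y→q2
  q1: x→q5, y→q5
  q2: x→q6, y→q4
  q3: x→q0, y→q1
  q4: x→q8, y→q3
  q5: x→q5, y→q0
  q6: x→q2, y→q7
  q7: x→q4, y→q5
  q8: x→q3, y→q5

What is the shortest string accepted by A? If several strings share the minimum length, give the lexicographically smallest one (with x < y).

yxy

A breadth-first search from q0 reaches an accepting state first via the path q0 → q2 → q6 → q7 on input yxy.
No string of length < 3 is accepted (BFS exhausts all shorter strings without reaching an accepting state), and yxy is the lexicographically least accepting string of length 3.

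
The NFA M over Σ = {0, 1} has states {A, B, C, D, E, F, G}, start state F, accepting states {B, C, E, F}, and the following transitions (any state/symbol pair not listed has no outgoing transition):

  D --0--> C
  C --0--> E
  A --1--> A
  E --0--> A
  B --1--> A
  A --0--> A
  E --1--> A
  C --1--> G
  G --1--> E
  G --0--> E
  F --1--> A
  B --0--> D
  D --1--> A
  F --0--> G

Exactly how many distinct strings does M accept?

3

The useful subgraph on states {E, F, G} is acyclic, so L(M) is finite; the longest accepting path visits 3 useful states, giving maximum string length 2.
Counting accepting paths from F by length: 1 of length 0, 2 of length 2. Total 3.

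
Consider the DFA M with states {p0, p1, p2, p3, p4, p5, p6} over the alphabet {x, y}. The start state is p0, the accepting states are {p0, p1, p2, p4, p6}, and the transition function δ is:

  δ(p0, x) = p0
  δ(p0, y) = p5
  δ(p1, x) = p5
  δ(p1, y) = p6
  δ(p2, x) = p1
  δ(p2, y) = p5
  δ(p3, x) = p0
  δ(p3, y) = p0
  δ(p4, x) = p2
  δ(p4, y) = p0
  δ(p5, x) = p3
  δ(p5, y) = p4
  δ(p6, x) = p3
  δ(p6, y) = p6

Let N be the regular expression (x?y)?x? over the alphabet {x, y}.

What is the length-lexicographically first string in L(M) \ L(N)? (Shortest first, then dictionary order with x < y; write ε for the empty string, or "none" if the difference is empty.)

xx

The string xx is accepted by M but not by N.
No shorter string lies in the difference, and xx is the lexicographically first length-2 string in L(M) \ L(N).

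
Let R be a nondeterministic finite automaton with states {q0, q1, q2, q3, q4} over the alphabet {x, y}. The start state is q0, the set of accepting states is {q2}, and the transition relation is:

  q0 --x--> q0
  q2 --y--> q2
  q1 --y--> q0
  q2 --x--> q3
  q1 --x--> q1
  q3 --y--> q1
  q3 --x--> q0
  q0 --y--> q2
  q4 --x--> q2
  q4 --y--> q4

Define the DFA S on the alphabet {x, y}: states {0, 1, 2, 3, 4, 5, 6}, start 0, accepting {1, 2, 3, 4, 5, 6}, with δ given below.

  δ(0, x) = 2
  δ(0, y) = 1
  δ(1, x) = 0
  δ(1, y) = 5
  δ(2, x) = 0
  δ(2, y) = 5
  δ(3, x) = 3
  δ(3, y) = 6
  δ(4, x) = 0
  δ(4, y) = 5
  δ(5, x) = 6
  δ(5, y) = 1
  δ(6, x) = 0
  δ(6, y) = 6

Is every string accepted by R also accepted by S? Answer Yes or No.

Yes

Exploring the product automaton R × S from the start pair (q0, 0), following both machines on each input symbol, reaches 14 state pairs: (q0, 0), (q0, 2), (q2, 1), (q2, 5), (q3, 0), (q3, 6), (q1, 1), (q1, 6), (q1, 0), (q0, 5), (q0, 6), (q1, 2), (q0, 1), (q2, 6).
R accepts in {q2} and S accepts in {1, 2, 3, 4, 5, 6}. The reachable pairs whose R-component is accepting are (q2, 1), (q2, 5), (q2, 6); in each of them the S-component is accepting too, so the product for L(R) \ L(S) (R-component accepting, S-component rejecting) has no reachable accepting pair and the difference is empty.
Hence every string in L(R) is also in L(S).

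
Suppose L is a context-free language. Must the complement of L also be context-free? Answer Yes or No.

No

CFLs are closed under union, so if they were also closed under complement they would be closed under intersection by De Morgan (L₁ ∩ L₂ is the complement of the union of the complements). But {aⁿbⁿcᵐ} ∩ {aᵐbⁿcⁿ} = {aⁿbⁿcⁿ} is not context-free although both operands are.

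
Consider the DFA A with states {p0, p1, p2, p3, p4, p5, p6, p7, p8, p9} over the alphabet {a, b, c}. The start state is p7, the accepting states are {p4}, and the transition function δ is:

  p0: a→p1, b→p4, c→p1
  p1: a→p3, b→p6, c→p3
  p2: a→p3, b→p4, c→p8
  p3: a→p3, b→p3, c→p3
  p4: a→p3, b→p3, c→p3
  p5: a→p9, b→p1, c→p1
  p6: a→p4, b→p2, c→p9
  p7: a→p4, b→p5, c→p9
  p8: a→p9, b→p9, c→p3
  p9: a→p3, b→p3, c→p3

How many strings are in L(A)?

5

The useful subgraph on states {p1, p2, p4, p5, p6, p7} is acyclic, so L(A) is finite; the longest accepting path visits 6 useful states, giving maximum string length 5.
Counting accepting paths from p7 by length: 1 of length 1, 2 of length 4, 2 of length 5. Total 5.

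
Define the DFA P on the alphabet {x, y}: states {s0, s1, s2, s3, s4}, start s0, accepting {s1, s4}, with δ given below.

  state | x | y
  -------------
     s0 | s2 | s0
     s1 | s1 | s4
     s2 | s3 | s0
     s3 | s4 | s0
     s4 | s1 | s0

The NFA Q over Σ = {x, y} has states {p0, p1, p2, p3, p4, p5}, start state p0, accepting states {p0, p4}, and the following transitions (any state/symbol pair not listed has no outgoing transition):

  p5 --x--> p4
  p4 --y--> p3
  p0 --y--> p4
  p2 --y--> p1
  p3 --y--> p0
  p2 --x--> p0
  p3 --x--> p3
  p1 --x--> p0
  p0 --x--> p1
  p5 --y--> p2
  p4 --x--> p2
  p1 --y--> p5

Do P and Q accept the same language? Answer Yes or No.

No

The string xxx is accepted by P but rejected by Q.
So L(P) ≠ L(Q).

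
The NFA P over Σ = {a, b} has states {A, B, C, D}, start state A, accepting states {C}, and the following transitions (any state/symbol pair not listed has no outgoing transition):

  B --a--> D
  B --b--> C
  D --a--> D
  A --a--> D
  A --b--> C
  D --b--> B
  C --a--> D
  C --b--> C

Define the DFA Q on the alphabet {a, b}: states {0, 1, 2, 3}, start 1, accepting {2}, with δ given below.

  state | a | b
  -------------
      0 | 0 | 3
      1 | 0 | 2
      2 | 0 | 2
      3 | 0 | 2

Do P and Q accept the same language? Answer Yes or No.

Yes

Exploring the product automaton P × Q from the start pair (A, 1), following both machines on each input symbol, reaches 4 state pairs: (A, 1), (D, 0), (C, 2), (B, 3).
P accepts in {C} and Q accepts in {2}. In every reachable pair the two components are either both accepting — (C, 2) — or both non-accepting, so no string is accepted by exactly one of the machines: L(P) \ L(Q) and L(Q) \ L(P) are both empty.
Hence every string is accepted by P iff it is accepted by Q, and the two languages coincide.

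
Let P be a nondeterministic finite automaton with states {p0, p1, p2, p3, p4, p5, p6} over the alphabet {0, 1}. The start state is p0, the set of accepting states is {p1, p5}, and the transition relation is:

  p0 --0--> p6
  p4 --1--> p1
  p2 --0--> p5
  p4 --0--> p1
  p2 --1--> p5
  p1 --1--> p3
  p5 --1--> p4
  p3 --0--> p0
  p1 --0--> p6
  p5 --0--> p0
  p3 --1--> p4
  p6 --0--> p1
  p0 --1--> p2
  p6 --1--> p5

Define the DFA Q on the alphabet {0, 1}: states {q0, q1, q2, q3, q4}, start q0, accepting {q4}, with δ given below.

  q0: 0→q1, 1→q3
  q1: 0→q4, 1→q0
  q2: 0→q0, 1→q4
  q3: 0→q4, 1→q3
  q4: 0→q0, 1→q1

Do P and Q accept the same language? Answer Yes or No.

The string 01 is accepted by P but rejected by Q.
So L(P) ≠ L(Q).

No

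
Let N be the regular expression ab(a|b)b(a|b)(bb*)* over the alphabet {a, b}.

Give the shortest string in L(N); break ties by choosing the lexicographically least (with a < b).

By inspection of the expression, no string of length less than 5 matches, and ababa is the lexicographically first match of length 5.

ababa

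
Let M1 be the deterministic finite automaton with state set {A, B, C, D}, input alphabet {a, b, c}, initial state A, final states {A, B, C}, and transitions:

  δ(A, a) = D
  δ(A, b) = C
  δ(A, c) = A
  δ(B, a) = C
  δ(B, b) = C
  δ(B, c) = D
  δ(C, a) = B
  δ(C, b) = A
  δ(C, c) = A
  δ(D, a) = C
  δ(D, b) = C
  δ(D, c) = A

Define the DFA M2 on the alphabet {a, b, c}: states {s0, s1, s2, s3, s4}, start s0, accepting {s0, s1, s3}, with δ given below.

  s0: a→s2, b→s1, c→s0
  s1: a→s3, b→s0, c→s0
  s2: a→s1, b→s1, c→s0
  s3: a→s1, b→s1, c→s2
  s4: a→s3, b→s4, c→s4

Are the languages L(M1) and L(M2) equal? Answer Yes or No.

Yes

Exploring the product automaton M1 × M2 from the start pair (A, s0), following both machines on each input symbol, reaches 4 state pairs: (A, s0), (D, s2), (C, s1), (B, s3).
M1 accepts in {A, B, C} and M2 accepts in {s0, s1, s3}. In every reachable pair the two components are either both accepting — (A, s0), (C, s1), (B, s3) — or both non-accepting, so no string is accepted by exactly one of the machines: L(M1) \ L(M2) and L(M2) \ L(M1) are both empty.
Hence every string is accepted by M1 iff it is accepted by M2, and the two languages coincide.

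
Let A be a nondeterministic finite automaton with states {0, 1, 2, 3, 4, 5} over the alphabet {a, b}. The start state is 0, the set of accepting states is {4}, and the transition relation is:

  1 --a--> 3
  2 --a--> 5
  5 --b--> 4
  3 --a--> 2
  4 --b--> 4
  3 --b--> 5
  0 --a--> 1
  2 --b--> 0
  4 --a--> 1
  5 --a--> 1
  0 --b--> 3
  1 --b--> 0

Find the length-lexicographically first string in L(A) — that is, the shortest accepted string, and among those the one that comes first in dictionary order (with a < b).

bbb

A breadth-first search from 0 reaches an accepting state first via the path 0 → 3 → 5 → 4 on input bbb.
No string of length < 3 is accepted (BFS exhausts all shorter strings without reaching an accepting state), and bbb is the lexicographically least accepting string of length 3.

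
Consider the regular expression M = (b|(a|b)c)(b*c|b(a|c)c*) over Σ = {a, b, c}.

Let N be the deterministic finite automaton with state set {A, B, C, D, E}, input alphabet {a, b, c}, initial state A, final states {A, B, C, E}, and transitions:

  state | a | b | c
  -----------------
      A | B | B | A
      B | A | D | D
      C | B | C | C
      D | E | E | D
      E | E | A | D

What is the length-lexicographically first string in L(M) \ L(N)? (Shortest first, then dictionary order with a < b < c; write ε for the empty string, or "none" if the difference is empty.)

bc

The string bc is accepted by M but not by N.
No shorter string lies in the difference, and bc is the lexicographically first length-2 string in L(M) \ L(N).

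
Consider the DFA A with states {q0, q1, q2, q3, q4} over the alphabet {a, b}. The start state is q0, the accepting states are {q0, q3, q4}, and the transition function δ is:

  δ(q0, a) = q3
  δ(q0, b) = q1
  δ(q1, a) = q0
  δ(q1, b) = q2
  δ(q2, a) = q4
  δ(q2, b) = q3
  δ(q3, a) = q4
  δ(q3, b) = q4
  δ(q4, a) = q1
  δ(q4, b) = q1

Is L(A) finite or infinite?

infinite

State q0 is reachable from the start and can reach an accepting state, and it lies on the cycle q0 → q1 → q0.
Traversing that cycle any number of times yields accepted strings of unbounded length, so the language is infinite.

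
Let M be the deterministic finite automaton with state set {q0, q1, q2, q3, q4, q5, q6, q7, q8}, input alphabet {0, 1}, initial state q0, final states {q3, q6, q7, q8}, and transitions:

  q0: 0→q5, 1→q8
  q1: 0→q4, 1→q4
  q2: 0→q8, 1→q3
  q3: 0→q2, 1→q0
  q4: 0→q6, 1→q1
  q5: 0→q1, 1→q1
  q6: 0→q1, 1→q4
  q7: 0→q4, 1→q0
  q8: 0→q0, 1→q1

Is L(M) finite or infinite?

infinite

State q0 is reachable from the start and can reach an accepting state, and it lies on the cycle q0 → q8 → q0.
Traversing that cycle any number of times yields accepted strings of unbounded length, so the language is infinite.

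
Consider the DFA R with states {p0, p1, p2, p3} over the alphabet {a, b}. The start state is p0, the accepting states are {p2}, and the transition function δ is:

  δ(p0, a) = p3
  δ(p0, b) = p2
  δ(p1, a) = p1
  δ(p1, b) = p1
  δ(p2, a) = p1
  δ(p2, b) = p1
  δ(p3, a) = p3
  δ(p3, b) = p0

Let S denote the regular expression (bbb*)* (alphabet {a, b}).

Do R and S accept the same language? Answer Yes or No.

The string b is accepted by R but rejected by S.
So L(R) ≠ L(S).

No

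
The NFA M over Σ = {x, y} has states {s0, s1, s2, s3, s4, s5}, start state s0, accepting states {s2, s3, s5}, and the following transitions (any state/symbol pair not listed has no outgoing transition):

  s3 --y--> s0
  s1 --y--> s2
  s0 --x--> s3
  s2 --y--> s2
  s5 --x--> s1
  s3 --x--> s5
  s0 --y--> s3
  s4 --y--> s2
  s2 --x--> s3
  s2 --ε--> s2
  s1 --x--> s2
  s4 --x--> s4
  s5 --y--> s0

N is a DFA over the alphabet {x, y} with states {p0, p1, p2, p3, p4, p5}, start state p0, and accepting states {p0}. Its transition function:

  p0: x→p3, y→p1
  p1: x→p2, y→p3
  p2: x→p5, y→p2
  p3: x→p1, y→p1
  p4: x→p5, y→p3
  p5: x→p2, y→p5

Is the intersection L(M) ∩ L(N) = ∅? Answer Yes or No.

Yes

Exploring the product automaton M × N from the start pair (s0, p0), following both machines on each input symbol, reaches 16 state pairs: (s0, p0), (s3, p3), (s3, p1), (s5, p1), (s0, p1), (s5, p2), (s0, p3), (s1, p2), (s3, p2), (s1, p5), (s0, p2), (s2, p5), (s2, p2), (s5, p5), (s3, p5), (s0, p5).
M accepts in {s2, s3, s5} and N accepts in {p0}; no reachable pair has both components accepting, so no string drives both machines to acceptance simultaneously and L(M) ∩ L(N) = ∅.
So no string is accepted by both, and the intersection is empty.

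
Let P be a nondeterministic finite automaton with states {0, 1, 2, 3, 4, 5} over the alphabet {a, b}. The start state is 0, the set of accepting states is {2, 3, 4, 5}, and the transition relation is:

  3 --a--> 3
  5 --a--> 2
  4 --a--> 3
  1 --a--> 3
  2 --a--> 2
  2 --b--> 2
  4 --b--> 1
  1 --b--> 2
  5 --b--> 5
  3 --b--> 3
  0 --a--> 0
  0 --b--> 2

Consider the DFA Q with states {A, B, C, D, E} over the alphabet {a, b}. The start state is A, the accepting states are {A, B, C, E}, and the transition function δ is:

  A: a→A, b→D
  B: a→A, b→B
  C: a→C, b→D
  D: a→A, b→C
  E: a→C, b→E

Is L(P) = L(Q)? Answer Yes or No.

No

The string b is accepted by P but rejected by Q.
So L(P) ≠ L(Q).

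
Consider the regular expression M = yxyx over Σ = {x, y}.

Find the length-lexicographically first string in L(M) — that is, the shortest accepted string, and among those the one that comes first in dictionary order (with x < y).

yxyx

By inspection of the expression, no string of length less than 4 matches, and yxyx is the lexicographically first match of length 4.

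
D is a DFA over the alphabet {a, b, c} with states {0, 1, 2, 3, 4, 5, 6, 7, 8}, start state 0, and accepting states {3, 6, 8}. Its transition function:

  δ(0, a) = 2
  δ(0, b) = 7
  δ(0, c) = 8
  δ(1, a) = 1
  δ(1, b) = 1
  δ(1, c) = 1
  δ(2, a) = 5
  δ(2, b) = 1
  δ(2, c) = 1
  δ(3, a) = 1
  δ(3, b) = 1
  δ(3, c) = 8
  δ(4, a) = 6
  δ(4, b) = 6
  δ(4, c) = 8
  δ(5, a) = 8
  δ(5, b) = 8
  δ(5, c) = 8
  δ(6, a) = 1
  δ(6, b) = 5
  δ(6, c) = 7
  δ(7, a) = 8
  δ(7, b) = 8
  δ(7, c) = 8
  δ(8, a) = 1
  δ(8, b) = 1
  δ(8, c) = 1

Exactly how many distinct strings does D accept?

7

The useful subgraph on states {0, 2, 5, 7, 8} is acyclic, so L(D) is finite; the longest accepting path visits 4 useful states, giving maximum string length 3.
Counting accepting paths from 0 by length: 1 of length 1, 3 of length 2, 3 of length 3. Total 7.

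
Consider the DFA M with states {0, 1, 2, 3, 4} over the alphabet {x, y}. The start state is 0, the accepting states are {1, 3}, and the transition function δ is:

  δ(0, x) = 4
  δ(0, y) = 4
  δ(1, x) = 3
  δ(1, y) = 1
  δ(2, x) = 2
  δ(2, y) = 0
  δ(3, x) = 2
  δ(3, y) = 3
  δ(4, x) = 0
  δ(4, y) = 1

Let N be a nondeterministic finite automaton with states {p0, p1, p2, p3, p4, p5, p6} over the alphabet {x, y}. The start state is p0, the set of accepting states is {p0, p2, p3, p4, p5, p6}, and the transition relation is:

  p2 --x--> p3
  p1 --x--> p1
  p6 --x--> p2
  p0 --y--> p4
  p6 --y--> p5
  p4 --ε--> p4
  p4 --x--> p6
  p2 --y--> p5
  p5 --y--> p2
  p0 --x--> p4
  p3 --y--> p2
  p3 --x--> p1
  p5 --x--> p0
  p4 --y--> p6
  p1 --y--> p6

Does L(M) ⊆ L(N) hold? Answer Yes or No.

Yes

Exploring the product automaton M × N from the start pair (0, p0), following both machines on each input symbol, reaches 30 state pairs: (0, p0), (4, p4), (0, p6), (1, p6), (4, p2), (4, p5), (3, p2), (1, p5), (0, p3), (1, p2), (2, p3), (3, p5), (3, p0), (4, p1), (3, p3), (2, p1), (0, p2), (2, p0), (2, p4), (3, p4), (0, p1), (4, p3), (0, p4), (2, p6), (3, p6), (4, p6), (2, p2), (0, p5), (4, p0), (1, p4).
M accepts in {1, 3} and N accepts in {p0, p2, p3, p4, p5, p6}. The reachable pairs whose M-component is accepting are (1, p6), (3, p2), (1, p5), (1, p2), (3, p5), (3, p0), (3, p3), (3, p4), (3, p6), (1, p4); in each of them the N-component is accepting too, so the product for L(M) \ L(N) (M-component accepting, N-component rejecting) has no reachable accepting pair and the difference is empty.
Hence every string in L(M) is also in L(N).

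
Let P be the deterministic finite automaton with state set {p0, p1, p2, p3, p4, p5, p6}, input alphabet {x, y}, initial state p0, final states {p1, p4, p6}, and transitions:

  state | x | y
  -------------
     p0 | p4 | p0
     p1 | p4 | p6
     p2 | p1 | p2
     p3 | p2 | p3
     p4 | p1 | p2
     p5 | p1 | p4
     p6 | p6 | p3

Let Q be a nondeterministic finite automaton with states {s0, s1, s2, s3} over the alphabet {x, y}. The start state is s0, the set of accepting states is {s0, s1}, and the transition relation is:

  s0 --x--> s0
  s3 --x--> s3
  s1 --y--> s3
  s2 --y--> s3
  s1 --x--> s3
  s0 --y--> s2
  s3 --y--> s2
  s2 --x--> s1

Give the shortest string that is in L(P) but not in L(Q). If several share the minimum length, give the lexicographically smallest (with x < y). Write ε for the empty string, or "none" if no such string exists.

The string xxy is accepted by P but not by Q.
No shorter string lies in the difference, and xxy is the lexicographically first length-3 string in L(P) \ L(Q).

xxy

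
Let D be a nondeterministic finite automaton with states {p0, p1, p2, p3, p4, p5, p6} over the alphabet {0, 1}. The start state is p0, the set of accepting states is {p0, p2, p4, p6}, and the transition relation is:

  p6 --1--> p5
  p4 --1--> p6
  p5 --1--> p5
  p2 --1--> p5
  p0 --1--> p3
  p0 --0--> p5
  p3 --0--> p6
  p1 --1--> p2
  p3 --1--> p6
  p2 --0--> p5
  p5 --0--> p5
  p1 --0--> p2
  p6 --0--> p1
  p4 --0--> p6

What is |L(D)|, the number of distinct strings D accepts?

The useful subgraph on states {p0, p1, p2, p3, p6} is acyclic, so L(D) is finite; the longest accepting path visits 5 useful states, giving maximum string length 4.
Counting accepting paths from p0 by length: 1 of length 0, 2 of length 2, 4 of length 4. Total 7.

7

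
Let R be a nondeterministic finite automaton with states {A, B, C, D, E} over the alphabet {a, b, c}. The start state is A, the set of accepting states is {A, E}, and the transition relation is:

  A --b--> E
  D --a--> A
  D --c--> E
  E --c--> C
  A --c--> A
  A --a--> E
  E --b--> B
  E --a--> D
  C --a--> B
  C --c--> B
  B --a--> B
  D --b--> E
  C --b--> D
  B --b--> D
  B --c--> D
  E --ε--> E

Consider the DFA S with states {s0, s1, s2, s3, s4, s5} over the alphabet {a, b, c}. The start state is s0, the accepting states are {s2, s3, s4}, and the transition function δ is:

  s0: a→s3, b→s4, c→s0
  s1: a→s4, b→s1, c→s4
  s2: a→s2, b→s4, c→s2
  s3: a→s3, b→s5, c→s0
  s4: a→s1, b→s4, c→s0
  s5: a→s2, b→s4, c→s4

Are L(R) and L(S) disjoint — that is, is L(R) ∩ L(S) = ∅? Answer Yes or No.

No

The string a is accepted by both R and S.
Hence L(R) ∩ L(S) ≠ ∅.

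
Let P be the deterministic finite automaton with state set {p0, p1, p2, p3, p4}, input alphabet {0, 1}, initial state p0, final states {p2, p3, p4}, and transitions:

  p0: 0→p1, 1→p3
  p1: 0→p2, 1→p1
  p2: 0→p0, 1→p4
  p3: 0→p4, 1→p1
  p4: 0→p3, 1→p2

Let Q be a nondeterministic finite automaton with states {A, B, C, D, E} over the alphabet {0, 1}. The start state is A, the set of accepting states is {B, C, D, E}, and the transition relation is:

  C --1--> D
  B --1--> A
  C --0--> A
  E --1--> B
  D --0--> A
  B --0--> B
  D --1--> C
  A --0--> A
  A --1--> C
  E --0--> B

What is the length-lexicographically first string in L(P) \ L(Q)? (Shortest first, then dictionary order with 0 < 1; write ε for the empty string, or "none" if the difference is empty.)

The string 00 is accepted by P but not by Q.
No shorter string lies in the difference, and 00 is the lexicographically first length-2 string in L(P) \ L(Q).

00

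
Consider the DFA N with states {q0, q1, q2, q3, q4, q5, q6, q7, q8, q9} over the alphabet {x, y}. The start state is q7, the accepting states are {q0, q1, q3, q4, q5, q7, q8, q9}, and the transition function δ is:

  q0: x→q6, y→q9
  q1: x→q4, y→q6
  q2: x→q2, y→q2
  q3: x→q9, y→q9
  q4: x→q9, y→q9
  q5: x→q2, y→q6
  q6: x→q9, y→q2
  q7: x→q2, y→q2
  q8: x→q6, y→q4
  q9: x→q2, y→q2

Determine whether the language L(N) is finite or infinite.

The useful states (reachable from q7 and able to reach an accepting state) are {q7}.
Restricted to these states the transition graph has no cycle, so every accepting path has bounded length and L is finite.

finite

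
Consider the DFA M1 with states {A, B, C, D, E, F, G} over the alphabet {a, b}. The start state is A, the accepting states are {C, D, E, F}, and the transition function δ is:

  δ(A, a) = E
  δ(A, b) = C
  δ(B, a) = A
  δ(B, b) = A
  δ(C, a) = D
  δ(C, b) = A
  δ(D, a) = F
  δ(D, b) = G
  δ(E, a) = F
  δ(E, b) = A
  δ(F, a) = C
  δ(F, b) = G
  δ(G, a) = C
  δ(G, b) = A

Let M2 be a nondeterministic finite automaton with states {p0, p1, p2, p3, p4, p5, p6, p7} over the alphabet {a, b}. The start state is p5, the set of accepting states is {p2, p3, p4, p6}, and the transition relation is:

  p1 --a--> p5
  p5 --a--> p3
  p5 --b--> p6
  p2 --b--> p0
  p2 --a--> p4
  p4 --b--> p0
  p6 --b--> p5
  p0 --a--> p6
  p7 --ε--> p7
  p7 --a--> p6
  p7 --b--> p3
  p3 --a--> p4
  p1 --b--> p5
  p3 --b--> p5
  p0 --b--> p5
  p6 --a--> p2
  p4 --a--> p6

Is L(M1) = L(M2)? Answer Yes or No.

Yes

Exploring the product automaton M1 × M2 from the start pair (A, p5), following both machines on each input symbol, reaches 6 state pairs: (A, p5), (E, p3), (C, p6), (F, p4), (D, p2), (G, p0).
M1 accepts in {C, D, E, F} and M2 accepts in {p2, p3, p4, p6}. In every reachable pair the two components are either both accepting — (E, p3), (C, p6), (F, p4), (D, p2) — or both non-accepting, so no string is accepted by exactly one of the machines: L(M1) \ L(M2) and L(M2) \ L(M1) are both empty.
Hence every string is accepted by M1 iff it is accepted by M2, and the two languages coincide.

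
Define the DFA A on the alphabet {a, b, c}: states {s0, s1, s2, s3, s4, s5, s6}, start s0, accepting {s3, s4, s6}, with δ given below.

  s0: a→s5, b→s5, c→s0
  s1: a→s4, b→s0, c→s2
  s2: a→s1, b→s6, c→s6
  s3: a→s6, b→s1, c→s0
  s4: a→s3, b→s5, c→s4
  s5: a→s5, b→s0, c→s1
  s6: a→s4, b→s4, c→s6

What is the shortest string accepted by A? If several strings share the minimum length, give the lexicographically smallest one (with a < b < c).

aca

A breadth-first search from s0 reaches an accepting state first via the path s0 → s5 → s1 → s4 on input aca.
No string of length < 3 is accepted (BFS exhausts all shorter strings without reaching an accepting state), and aca is the lexicographically least accepting string of length 3.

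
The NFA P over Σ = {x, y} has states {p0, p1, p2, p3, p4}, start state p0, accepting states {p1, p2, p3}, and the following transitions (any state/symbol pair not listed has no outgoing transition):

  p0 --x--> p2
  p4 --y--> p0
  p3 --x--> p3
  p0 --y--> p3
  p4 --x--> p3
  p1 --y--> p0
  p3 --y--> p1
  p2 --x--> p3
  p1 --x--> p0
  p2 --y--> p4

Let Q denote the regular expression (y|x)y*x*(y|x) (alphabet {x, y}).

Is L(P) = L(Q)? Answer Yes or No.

The string x is accepted by P but rejected by Q.
So L(P) ≠ L(Q).

No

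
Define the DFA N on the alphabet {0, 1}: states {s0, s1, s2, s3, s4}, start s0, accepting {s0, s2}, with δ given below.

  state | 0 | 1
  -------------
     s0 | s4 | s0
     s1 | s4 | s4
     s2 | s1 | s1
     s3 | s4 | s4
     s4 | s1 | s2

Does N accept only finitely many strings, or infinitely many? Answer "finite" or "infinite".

infinite

State s0 is reachable from the start and can reach an accepting state, and it lies on the cycle s0 → s0.
Traversing that cycle any number of times yields accepted strings of unbounded length, so the language is infinite.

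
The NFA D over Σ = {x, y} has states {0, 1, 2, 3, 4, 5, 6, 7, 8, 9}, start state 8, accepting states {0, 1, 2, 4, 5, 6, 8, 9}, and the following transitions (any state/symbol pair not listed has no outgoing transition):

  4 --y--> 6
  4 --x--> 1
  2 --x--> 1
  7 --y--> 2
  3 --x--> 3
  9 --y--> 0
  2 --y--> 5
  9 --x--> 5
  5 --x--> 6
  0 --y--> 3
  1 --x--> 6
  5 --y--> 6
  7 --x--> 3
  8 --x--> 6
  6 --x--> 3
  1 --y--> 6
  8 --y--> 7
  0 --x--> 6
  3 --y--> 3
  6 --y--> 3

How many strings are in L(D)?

9

The useful subgraph on states {1, 2, 5, 6, 7, 8} is acyclic, so L(D) is finite; the longest accepting path visits 5 useful states, giving maximum string length 4.
Counting accepting paths from 8 by length: 1 of length 0, 1 of length 1, 1 of length 2, 2 of length 3, 4 of length 4. Total 9.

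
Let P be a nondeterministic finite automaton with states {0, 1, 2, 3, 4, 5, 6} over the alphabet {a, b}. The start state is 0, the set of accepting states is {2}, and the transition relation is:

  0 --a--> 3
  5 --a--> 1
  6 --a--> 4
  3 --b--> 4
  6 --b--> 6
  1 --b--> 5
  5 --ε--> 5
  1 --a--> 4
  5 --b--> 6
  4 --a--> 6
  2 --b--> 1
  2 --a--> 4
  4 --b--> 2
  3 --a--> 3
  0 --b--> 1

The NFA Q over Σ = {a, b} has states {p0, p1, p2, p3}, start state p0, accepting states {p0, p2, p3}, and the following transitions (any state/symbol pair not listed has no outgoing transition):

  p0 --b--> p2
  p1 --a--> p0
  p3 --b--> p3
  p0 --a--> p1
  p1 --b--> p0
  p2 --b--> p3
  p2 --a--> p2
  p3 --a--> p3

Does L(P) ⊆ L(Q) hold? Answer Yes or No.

Exploring the product automaton P × Q from the start pair (0, p0), following both machines on each input symbol, reaches 17 state pairs: (0, p0), (3, p1), (1, p2), (3, p0), (4, p0), (4, p2), (5, p3), (6, p1), (2, p2), (6, p2), (2, p3), (1, p3), (6, p3), (6, p0), (4, p3), (4, p1), (2, p0).
P accepts in {2} and Q accepts in {p0, p2, p3}. The reachable pairs whose P-component is accepting are (2, p2), (2, p3), (2, p0); in each of them the Q-component is accepting too, so the product for L(P) \ L(Q) (P-component accepting, Q-component rejecting) has no reachable accepting pair and the difference is empty.
Hence every string in L(P) is also in L(Q).

Yes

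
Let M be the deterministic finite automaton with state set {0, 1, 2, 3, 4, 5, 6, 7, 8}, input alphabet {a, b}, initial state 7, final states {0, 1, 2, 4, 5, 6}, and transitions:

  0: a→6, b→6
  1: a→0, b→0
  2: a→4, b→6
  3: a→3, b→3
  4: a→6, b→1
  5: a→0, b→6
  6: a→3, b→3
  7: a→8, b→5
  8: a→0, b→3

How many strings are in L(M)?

The useful subgraph on states {0, 5, 6, 7, 8} is acyclic, so L(M) is finite; the longest accepting path visits 4 useful states, giving maximum string length 3.
Counting accepting paths from 7 by length: 1 of length 1, 3 of length 2, 4 of length 3. Total 8.

8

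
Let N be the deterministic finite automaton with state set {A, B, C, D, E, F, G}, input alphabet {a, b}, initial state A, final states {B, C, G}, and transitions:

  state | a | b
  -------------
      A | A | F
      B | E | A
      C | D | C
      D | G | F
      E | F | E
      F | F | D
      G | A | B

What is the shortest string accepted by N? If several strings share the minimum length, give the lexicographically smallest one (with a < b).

A breadth-first search from A reaches an accepting state first via the path A → F → D → G on input bba.
No string of length < 3 is accepted (BFS exhausts all shorter strings without reaching an accepting state), and bba is the lexicographically least accepting string of length 3.

bba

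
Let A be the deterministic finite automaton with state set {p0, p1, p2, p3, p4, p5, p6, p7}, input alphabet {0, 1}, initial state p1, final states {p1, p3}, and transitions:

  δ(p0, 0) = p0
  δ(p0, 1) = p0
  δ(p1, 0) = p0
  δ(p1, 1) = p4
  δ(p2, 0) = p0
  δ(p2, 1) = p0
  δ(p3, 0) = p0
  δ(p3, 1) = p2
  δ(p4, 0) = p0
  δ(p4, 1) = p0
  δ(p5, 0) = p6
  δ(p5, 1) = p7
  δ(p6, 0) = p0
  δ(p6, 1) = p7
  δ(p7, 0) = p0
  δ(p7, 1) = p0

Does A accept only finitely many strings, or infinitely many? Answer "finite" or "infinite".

The useful states (reachable from p1 and able to reach an accepting state) are {p1}.
Restricted to these states the transition graph has no cycle, so every accepting path has bounded length and L is finite.

finite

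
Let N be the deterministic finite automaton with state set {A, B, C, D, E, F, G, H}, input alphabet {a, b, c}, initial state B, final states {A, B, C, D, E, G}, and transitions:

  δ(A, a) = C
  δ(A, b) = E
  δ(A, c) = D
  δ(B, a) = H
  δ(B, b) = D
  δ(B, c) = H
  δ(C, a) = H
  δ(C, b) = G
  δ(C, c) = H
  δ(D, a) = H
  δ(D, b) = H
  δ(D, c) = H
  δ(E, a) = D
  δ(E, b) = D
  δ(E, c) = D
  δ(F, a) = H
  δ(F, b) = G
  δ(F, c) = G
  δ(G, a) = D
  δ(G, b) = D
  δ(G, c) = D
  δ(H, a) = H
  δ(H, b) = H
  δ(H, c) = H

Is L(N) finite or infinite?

The useful states (reachable from B and able to reach an accepting state) are {B, D}.
Restricted to these states the transition graph has no cycle, so every accepting path has bounded length and L is finite.

finite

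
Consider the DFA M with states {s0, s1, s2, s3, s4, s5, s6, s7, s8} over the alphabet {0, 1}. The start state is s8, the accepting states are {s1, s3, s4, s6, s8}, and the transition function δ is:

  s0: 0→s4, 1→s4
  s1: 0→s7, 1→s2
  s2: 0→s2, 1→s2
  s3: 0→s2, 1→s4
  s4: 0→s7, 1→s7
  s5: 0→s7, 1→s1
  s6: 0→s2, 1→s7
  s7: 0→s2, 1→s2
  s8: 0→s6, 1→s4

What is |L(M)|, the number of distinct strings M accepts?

The useful subgraph on states {s4, s6, s8} is acyclic, so L(M) is finite; the longest accepting path visits 2 useful states, giving maximum string length 1.
Counting accepting paths from s8 by length: 1 of length 0, 2 of length 1. Total 3.

3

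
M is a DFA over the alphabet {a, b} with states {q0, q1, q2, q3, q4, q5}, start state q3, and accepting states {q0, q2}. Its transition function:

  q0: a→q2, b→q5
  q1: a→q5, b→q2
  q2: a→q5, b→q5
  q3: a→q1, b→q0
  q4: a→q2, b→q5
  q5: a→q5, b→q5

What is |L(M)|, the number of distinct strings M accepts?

3

The useful subgraph on states {q0, q1, q2, q3} is acyclic, so L(M) is finite; the longest accepting path visits 3 useful states, giving maximum string length 2.
Counting accepting paths from q3 by length: 1 of length 1, 2 of length 2. Total 3.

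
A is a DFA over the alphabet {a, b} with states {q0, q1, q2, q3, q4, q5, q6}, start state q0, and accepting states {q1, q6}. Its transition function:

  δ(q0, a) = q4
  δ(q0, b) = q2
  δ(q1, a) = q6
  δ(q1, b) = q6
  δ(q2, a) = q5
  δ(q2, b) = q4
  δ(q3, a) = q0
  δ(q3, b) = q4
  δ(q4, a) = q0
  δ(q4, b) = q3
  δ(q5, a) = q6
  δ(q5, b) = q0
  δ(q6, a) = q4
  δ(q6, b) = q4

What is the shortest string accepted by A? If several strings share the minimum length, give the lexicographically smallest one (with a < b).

baa

A breadth-first search from q0 reaches an accepting state first via the path q0 → q2 → q5 → q6 on input baa.
No string of length < 3 is accepted (BFS exhausts all shorter strings without reaching an accepting state), and baa is the lexicographically least accepting string of length 3.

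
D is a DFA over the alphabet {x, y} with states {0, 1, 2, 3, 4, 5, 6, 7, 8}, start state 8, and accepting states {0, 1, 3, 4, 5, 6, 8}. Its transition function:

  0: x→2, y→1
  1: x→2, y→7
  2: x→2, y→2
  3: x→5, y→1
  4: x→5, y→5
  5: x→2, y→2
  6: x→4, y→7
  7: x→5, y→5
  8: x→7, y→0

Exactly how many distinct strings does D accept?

The useful subgraph on states {0, 1, 5, 7, 8} is acyclic, so L(D) is finite; the longest accepting path visits 5 useful states, giving maximum string length 4.
Counting accepting paths from 8 by length: 1 of length 0, 1 of length 1, 3 of length 2, 2 of length 4. Total 7.

7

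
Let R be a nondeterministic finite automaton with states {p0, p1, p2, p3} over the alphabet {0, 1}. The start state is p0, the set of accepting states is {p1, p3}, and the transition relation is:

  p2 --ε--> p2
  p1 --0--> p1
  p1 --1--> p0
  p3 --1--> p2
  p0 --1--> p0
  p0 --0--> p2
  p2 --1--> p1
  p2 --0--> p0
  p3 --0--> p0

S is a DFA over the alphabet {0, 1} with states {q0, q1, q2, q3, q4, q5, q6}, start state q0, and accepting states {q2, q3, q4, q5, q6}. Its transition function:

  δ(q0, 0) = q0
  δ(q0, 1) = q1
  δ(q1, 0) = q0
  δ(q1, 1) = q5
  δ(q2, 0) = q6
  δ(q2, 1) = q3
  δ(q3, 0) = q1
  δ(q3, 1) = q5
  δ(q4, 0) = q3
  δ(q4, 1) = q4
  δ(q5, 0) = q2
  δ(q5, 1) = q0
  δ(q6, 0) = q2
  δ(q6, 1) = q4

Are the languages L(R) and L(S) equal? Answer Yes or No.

No

The string 01 is accepted by R but rejected by S.
So L(R) ≠ L(S).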